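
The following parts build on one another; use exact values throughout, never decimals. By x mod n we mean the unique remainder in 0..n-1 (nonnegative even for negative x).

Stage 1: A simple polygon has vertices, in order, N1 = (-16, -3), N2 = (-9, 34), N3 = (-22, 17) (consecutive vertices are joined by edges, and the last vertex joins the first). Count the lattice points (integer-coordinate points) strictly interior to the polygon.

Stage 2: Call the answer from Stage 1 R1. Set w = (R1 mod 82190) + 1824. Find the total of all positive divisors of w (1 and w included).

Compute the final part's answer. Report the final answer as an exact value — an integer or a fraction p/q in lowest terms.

4704

Stage 1: cross terms: (-16*34 - -9*-3)=-571, (-9*17 - -22*34)=595, (-22*-3 - -16*17)=338; twice the area = |362| = 362; area = 181; boundary points = 1 + 1 + 2 = 4; strictly interior points = area - boundary/2 + 1 = 180; answer 180
Stage 2: R1 = 180; w = 2004; 2004 = 2^2 * 3 * 167; sigma = (1 + 2 + 4) * (1 + 3) * (1 + 167) = 7 * 4 * 168 = 4704; answer 4704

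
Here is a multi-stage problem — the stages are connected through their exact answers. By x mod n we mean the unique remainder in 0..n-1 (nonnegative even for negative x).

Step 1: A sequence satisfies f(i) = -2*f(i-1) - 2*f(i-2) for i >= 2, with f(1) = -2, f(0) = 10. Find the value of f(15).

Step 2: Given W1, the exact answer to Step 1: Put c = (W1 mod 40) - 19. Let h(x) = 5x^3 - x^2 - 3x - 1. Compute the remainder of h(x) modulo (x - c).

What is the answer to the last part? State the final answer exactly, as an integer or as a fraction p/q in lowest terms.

-136

Step 1: f(2) = -2*(-2) - 2*(10) = -16; iterating: f(2)=-16, f(3)=36, f(4)=-40, f(5)=8, f(6)=64, f(7)=-144, f(8)=160, f(9)=-32, f(10)=-256, f(11)=576, f(12)=-640, f(13)=128, f(14)=1024, f(15)=-2304; answer -2304
Step 2: W1 = -2304; c = -3; remainder = value at the root: 5*(-3)^3 - 1*(-3)^2 - 3*(-3)^1 - 1 = (-135) + (-9) + (9) + (-1) = -136; answer -136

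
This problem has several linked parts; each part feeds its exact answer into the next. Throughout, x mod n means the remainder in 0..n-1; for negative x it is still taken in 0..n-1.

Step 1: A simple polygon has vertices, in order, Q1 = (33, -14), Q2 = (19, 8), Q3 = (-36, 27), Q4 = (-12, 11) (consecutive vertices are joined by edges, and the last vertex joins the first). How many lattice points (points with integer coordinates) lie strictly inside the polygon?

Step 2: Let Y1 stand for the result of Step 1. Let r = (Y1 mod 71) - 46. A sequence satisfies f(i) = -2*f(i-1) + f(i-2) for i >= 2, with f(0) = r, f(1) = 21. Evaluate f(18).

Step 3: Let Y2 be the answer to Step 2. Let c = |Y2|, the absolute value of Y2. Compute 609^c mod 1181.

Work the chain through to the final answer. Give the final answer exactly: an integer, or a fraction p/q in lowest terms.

Step 1: cross terms: (33*8 - 19*-14)=530, (19*27 - -36*8)=801, (-36*11 - -12*27)=-72, (-12*-14 - 33*11)=-195; twice the area = |1064| = 1064; area = 532; boundary points = 2 + 1 + 8 + 5 = 16; strictly interior points = area - boundary/2 + 1 = 525; answer 525
Step 2: Y1 = 525; r = -18; f(2) = -2*(21) + 1*(-18) = -60; iterating: f(2)=-60, f(3)=141, f(4)=-342, f(5)=825, f(6)=-1992, f(7)=4809, f(8)=-11610, f(9)=28029, f(10)=-67668, f(11)=163365, f(12)=-394398, f(13)=952161, f(14)=-2298720, f(15)=5549601, f(16)=-13397922, f(17)=32345445, f(18)=-78088812; answer -78088812
Step 3: Y2 = -78088812; c = 78088812; squarings mod 1181: 609^1=609, 609^2=47, 609^4=1028, 609^8=970, 609^16=824, 609^32=1082, 609^64=353, 609^128=604, 609^256=1068, 609^512=959, 609^1024=863, 609^2048=739, 609^4096=499, 609^8192=991, 609^16384=670, 609^32768=120, 609^65536=228, 609^131072=20, 609^262144=400, 609^524288=565, 609^1048576=355, 609^2097152=839, 609^4194304=45, 609^8388608=844, 609^16777216=193, 609^33554432=638, 609^67108864=780; 609^78088812 = 609^4 * 609^8 * 609^32 * 609^64 * 609^512 * 609^2048 * 609^32768 * 609^65536 * 609^131072 * 609^262144 * 609^2097152 * 609^8388608 * 609^67108864 = 638 (mod 1181); answer 638

638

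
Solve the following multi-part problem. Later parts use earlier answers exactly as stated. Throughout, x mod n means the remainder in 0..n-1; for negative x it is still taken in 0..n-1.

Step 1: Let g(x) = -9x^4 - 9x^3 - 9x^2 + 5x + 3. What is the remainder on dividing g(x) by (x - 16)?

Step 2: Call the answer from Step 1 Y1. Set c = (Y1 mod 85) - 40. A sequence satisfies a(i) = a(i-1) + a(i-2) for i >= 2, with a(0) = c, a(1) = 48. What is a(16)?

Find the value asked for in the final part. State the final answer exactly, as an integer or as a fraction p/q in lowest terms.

Step 1: remainder = value at the root: -9*(16)^4 - 9*(16)^3 - 9*(16)^2 + 5*(16)^1 + 3 = (-589824) + (-36864) + (-2304) + (80) + (3) = -628909; answer -628909
Step 2: Y1 = -628909; c = -34; a(2) = 1*(48) + 1*(-34) = 14; iterating: a(2)=14, a(3)=62, a(4)=76, a(5)=138, a(6)=214, a(7)=352, a(8)=566, a(9)=918, a(10)=1484, a(11)=2402, a(12)=3886, a(13)=6288, a(14)=10174, a(15)=16462, a(16)=26636; answer 26636

26636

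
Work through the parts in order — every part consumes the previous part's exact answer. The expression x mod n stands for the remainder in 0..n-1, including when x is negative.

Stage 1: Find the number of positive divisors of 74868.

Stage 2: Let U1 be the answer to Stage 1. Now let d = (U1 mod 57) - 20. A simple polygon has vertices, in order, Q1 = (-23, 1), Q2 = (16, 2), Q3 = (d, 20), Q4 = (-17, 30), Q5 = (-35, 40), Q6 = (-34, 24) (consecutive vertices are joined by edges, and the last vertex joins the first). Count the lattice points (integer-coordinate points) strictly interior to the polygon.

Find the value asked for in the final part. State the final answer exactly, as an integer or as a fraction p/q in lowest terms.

1054

Stage 1: 74868 = 2^2 * 3 * 17 * 367; number of divisors = (2+1) * (1+1) * (1+1) * (1+1) = 24; answer 24
Stage 2: U1 = 24; d = 4; cross terms: (-23*2 - 16*1)=-62, (16*20 - 4*2)=312, (4*30 - -17*20)=460, (-17*40 - -35*30)=370, (-35*24 - -34*40)=520, (-34*1 - -23*24)=518; twice the area = |2118| = 2118; area = 1059; boundary points = 1 + 6 + 1 + 2 + 1 + 1 = 12; strictly interior points = area - boundary/2 + 1 = 1054; answer 1054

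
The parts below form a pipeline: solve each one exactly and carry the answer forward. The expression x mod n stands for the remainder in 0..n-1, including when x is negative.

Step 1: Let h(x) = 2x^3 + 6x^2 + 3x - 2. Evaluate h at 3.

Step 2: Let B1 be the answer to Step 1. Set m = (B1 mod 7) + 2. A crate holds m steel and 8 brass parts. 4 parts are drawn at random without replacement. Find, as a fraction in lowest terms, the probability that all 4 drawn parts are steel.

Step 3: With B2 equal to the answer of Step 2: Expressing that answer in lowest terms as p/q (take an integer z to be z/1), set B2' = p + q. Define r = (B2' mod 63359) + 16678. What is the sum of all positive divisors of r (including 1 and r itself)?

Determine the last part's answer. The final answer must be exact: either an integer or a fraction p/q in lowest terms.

Step 1: 2*(3)^3 + 6*(3)^2 + 3*(3)^1 - 2 = (54) + (54) + (9) + (-2) = 115; answer 115
Step 2: B1 = 115; m = 5; total draws C(13,4) = 715; favorable C(5,4) = 5; P = 1/143; answer 1/143
Step 3: B2 = 1/143; threaded value p + q = 144; r = 16822; 16822 = 2 * 13 * 647; sigma = (1 + 2) * (1 + 13) * (1 + 647) = 3 * 14 * 648 = 27216; answer 27216

27216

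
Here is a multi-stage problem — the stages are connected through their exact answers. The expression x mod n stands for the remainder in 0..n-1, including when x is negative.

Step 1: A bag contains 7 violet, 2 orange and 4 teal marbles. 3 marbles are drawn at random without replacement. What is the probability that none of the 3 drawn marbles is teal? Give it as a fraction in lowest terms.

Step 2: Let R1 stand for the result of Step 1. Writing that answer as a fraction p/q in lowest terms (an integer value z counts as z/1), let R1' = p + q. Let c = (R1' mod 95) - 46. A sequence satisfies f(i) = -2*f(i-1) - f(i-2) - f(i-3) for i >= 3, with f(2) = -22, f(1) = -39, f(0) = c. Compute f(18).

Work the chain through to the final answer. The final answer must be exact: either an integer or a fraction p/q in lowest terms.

-50201

Step 1: total draws C(13,3) = 286; favorable C(9,3) = 84; P = 42/143; answer 42/143
Step 2: R1 = 42/143; threaded value p + q = 185; c = 44; f(3) = -2*(-22) - 1*(-39) - 1*(44) = 39; iterating: f(3)=39, f(4)=-17, f(5)=17, f(6)=-56, f(7)=112, f(8)=-185, f(9)=314, f(10)=-555, f(11)=981, f(12)=-1721, f(13)=3016, f(14)=-5292, f(15)=9289, f(16)=-16302, f(17)=28607, f(18)=-50201; answer -50201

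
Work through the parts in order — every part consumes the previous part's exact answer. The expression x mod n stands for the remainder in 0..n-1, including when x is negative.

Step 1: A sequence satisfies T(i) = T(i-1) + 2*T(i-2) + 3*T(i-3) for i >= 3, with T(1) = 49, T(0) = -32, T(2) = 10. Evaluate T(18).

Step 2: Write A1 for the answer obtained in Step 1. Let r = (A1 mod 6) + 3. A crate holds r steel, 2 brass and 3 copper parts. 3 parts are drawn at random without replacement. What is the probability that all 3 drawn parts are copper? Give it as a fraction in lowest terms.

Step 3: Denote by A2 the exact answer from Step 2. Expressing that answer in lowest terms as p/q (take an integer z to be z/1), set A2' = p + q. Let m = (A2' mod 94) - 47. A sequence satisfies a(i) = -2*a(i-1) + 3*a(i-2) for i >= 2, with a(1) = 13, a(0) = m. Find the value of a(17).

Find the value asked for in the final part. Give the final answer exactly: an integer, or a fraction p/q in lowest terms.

Step 1: T(3) = 1*(10) + 2*(49) + 3*(-32) = 12; iterating: T(3)=12, T(4)=179, T(5)=233, T(6)=627, T(7)=1630, T(8)=3583, T(9)=8724, T(10)=20780, T(11)=48977, T(12)=116709, T(13)=277003, T(14)=657352, T(15)=1561485, T(16)=3707198, T(17)=8802224, T(18)=20901075; answer 20901075
Step 2: A1 = 20901075; r = 6; total draws C(11,3) = 165; favorable C(3,3) = 1; P = 1/165; answer 1/165
Step 3: A2 = 1/165; threaded value p + q = 166; m = 25; a(2) = -2*(13) + 3*(25) = 49; iterating: a(2)=49, a(3)=-59, a(4)=265, a(5)=-707, a(6)=2209, a(7)=-6539, a(8)=19705, a(9)=-59027, a(10)=177169, a(11)=-531419, a(12)=1594345, a(13)=-4782947, a(14)=14348929, a(15)=-43046699, a(16)=129140185, a(17)=-387420467; answer -387420467

-387420467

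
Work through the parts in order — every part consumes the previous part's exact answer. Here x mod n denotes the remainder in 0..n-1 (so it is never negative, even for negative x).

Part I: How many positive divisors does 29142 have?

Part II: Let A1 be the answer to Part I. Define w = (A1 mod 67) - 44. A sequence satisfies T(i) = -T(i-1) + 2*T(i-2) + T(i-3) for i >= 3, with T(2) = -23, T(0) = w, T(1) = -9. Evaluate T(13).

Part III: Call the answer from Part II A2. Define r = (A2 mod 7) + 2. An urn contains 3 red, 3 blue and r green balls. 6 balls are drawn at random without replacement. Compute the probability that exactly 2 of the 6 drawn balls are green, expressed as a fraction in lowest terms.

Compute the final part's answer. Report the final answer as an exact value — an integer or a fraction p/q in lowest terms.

3/7

Part I: 29142 = 2 * 3^2 * 1619; number of divisors = (1+1) * (2+1) * (1+1) = 12; answer 12
Part II: A1 = 12; w = -32; T(3) = -1*(-23) + 2*(-9) + 1*(-32) = -27; iterating: T(3)=-27, T(4)=-28, T(5)=-49, T(6)=-34, T(7)=-92, T(8)=-25, T(9)=-193, T(10)=51, T(11)=-462, T(12)=371, T(13)=-1244; answer -1244
Part III: A2 = -1244; r = 4; total draws C(10,6) = 210; favorable C(4,2)*C(6,4) = 90; P = 3/7; answer 3/7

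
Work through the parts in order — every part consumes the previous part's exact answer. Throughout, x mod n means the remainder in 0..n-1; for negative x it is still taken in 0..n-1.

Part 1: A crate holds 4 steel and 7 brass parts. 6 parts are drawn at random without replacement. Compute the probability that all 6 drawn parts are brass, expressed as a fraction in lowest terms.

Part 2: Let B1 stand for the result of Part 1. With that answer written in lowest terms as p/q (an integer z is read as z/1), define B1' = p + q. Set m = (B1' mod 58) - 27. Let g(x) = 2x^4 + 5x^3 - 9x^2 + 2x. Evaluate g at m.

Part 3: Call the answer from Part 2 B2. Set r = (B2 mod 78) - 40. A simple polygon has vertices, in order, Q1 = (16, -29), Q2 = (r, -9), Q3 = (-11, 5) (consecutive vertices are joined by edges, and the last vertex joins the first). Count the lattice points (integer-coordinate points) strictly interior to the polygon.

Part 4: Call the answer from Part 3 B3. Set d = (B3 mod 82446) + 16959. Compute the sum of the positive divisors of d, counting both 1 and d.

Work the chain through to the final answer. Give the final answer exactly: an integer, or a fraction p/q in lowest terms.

18240

Part 1: total draws C(11,6) = 462; favorable C(7,6) = 7; P = 1/66; answer 1/66
Part 2: B1 = 1/66; threaded value p + q = 67; m = -18; 2*(-18)^4 + 5*(-18)^3 - 9*(-18)^2 + 2*(-18)^1 = (209952) + (-29160) + (-2916) + (-36) = 177840; answer 177840
Part 3: B2 = 177840; r = -40; cross terms: (16*-9 - -40*-29)=-1304, (-40*5 - -11*-9)=-299, (-11*-29 - 16*5)=239; twice the area = |-1364| = 1364; area = 682; boundary points = 4 + 1 + 1 = 6; strictly interior points = area - boundary/2 + 1 = 680; answer 680
Part 4: B3 = 680; d = 17639; 17639 = 31 * 569; sigma = (1 + 31) * (1 + 569) = 32 * 570 = 18240; answer 18240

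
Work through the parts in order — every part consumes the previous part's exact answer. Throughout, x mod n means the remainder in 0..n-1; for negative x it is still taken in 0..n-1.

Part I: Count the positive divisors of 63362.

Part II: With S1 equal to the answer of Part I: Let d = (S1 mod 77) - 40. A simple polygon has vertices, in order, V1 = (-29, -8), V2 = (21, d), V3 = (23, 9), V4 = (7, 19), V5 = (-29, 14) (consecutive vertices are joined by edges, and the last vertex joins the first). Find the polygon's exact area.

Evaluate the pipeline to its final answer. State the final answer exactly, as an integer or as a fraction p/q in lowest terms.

1841

Part I: 63362 = 2 * 13 * 2437; number of divisors = (1+1) * (1+1) * (1+1) = 8; answer 8
Part II: S1 = 8; d = -32; cross terms: (-29*-32 - 21*-8)=1096, (21*9 - 23*-32)=925, (23*19 - 7*9)=374, (7*14 - -29*19)=649, (-29*-8 - -29*14)=638; twice the area = |3682| = 3682; area = 1841; answer 1841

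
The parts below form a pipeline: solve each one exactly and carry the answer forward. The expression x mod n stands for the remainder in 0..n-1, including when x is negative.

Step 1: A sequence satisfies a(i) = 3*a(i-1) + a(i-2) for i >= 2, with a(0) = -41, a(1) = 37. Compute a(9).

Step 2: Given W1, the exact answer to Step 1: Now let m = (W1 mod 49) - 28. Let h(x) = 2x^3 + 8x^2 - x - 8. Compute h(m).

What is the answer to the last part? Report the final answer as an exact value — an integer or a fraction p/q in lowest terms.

4588

Step 1: a(2) = 3*(37) + 1*(-41) = 70; iterating: a(2)=70, a(3)=247, a(4)=811, a(5)=2680, a(6)=8851, a(7)=29233, a(8)=96550, a(9)=318883; answer 318883
Step 2: W1 = 318883; m = 12; 2*(12)^3 + 8*(12)^2 - 1*(12)^1 - 8 = (3456) + (1152) + (-12) + (-8) = 4588; answer 4588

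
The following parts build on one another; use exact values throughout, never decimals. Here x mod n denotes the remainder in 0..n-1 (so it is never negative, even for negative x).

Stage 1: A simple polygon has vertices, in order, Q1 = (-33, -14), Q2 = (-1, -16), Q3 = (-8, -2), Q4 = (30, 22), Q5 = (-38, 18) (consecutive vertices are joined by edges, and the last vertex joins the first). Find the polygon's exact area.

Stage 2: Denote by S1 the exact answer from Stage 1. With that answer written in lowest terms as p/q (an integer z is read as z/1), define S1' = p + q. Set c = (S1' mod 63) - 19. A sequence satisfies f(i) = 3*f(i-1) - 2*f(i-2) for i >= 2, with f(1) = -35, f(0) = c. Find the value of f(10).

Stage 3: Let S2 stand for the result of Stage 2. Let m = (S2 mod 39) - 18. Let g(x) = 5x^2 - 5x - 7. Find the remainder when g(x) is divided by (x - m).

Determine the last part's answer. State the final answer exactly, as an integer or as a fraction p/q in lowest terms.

23

Stage 1: cross terms: (-33*-16 - -1*-14)=514, (-1*-2 - -8*-16)=-126, (-8*22 - 30*-2)=-116, (30*18 - -38*22)=1376, (-38*-14 - -33*18)=1126; twice the area = |2774| = 2774; area = 1387; answer 1387
Stage 2: S1 = 1387; threaded value p + q = 1388; c = -17; f(2) = 3*(-35) - 2*(-17) = -71; iterating: f(2)=-71, f(3)=-143, f(4)=-287, f(5)=-575, f(6)=-1151, f(7)=-2303, f(8)=-4607, f(9)=-9215, f(10)=-18431; answer -18431
Stage 3: S2 = -18431; m = -2; remainder = value at the root: 5*(-2)^2 - 5*(-2)^1 - 7 = (20) + (10) + (-7) = 23; answer 23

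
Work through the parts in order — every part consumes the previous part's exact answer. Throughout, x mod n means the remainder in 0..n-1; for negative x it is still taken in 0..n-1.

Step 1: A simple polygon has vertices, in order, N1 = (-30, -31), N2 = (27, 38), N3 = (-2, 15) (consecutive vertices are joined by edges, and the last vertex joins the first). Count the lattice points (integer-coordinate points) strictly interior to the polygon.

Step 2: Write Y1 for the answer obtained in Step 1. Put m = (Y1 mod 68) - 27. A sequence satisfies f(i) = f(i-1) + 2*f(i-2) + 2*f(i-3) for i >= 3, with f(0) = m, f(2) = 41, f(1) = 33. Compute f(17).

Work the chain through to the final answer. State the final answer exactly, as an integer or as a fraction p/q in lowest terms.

Step 1: cross terms: (-30*38 - 27*-31)=-303, (27*15 - -2*38)=481, (-2*-31 - -30*15)=512; twice the area = |690| = 690; area = 345; boundary points = 3 + 1 + 2 = 6; strictly interior points = area - boundary/2 + 1 = 343; answer 343
Step 2: Y1 = 343; m = -24; f(3) = 1*(41) + 2*(33) + 2*(-24) = 59; iterating: f(3)=59, f(4)=207, f(5)=407, f(6)=939, f(7)=2167, f(8)=4859, f(9)=11071, f(10)=25123, f(11)=56983, f(12)=129371, f(13)=293583, f(14)=666291, f(15)=1512199, f(16)=3431947, f(17)=7788927; answer 7788927

7788927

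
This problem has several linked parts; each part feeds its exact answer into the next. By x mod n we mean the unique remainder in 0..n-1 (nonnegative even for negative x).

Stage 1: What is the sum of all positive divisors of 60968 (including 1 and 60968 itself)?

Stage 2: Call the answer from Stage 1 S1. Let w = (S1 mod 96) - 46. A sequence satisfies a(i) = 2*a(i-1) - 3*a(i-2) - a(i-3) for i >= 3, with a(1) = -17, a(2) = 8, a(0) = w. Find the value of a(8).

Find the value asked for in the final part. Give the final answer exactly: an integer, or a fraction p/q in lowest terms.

Stage 1: 60968 = 2^3 * 7621; sigma = (1 + 2 + 4 + 8) * (1 + 7621) = 15 * 7622 = 114330; answer 114330
Stage 2: S1 = 114330; w = 44; a(3) = 2*(8) - 3*(-17) - 1*(44) = 23; iterating: a(3)=23, a(4)=39, a(5)=1, a(6)=-138, a(7)=-318, a(8)=-223; answer -223

-223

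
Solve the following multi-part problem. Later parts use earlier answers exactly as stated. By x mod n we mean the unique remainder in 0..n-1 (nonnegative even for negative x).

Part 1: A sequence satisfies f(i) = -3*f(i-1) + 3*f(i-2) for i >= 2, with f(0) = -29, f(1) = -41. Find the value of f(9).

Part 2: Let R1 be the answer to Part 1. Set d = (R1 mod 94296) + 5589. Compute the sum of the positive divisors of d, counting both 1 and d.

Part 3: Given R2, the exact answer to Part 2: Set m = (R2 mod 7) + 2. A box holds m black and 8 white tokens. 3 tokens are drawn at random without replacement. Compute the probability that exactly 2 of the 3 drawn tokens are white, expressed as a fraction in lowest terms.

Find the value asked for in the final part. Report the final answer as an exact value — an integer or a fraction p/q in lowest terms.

7/15

Part 1: f(2) = -3*(-41) + 3*(-29) = 36; iterating: f(2)=36, f(3)=-231, f(4)=801, f(5)=-3096, f(6)=11691, f(7)=-44361, f(8)=168156, f(9)=-637551; answer -637551
Part 2: R1 = -637551; d = 28110; 28110 = 2 * 3 * 5 * 937; sigma = (1 + 2) * (1 + 3) * (1 + 5) * (1 + 937) = 3 * 4 * 6 * 938 = 67536; answer 67536
Part 3: R2 = 67536; m = 2; total draws C(10,3) = 120; favorable C(8,2)*C(2,1) = 56; P = 7/15; answer 7/15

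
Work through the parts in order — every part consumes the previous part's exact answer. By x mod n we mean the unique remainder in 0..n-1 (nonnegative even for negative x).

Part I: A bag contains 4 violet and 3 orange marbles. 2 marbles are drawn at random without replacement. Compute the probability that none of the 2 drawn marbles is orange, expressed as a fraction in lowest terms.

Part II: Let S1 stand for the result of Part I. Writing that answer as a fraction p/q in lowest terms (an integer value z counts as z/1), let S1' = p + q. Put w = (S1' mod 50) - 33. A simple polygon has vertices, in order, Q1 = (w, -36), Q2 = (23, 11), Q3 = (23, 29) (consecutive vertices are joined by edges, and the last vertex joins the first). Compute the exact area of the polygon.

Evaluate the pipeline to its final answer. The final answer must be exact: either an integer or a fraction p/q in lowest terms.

423

Part I: total draws C(7,2) = 21; favorable C(4,2) = 6; P = 2/7; answer 2/7
Part II: S1 = 2/7; threaded value p + q = 9; w = -24; cross terms: (-24*11 - 23*-36)=564, (23*29 - 23*11)=414, (23*-36 - -24*29)=-132; twice the area = |846| = 846; area = 423; answer 423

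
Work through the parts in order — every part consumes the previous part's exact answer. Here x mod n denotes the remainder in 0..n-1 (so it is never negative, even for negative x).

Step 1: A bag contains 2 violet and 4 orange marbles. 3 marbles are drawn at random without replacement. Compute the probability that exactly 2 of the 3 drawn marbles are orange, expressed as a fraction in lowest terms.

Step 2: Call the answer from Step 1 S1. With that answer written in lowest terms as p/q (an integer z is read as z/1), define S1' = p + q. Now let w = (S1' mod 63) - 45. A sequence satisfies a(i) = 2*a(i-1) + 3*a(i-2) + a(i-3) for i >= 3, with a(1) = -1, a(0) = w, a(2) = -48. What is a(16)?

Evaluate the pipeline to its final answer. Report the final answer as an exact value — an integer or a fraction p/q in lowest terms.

Step 1: total draws C(6,3) = 20; favorable C(4,2)*C(2,1) = 12; P = 3/5; answer 3/5
Step 2: S1 = 3/5; threaded value p + q = 8; w = -37; a(3) = 2*(-48) + 3*(-1) + 1*(-37) = -136; iterating: a(3)=-136, a(4)=-417, a(5)=-1290, a(6)=-3967, a(7)=-12221, a(8)=-37633, a(9)=-115896, a(10)=-356912, a(11)=-1099145, a(12)=-3384922, a(13)=-10424191, a(14)=-32102293, a(15)=-98862081, a(16)=-304455232; answer -304455232

-304455232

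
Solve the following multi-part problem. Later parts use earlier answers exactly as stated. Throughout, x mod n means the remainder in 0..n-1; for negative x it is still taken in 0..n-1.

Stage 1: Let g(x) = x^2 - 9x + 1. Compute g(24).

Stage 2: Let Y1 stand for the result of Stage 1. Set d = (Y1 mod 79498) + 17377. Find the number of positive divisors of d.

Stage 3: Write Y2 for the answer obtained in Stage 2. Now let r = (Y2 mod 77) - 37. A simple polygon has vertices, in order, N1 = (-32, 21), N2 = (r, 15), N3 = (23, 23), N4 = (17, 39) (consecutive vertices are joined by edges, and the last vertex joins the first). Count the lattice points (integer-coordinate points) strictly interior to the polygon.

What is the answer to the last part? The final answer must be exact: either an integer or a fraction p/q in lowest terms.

613

Stage 1: 1*(24)^2 - 9*(24)^1 + 1 = (576) + (-216) + (1) = 361; answer 361
Stage 2: Y1 = 361; d = 17738; 17738 = 2 * 7^2 * 181; number of divisors = (1+1) * (2+1) * (1+1) = 12; answer 12
Stage 3: Y2 = 12; r = -25; cross terms: (-32*15 - -25*21)=45, (-25*23 - 23*15)=-920, (23*39 - 17*23)=506, (17*21 - -32*39)=1605; twice the area = |1236| = 1236; area = 618; boundary points = 1 + 8 + 2 + 1 = 12; strictly interior points = area - boundary/2 + 1 = 613; answer 613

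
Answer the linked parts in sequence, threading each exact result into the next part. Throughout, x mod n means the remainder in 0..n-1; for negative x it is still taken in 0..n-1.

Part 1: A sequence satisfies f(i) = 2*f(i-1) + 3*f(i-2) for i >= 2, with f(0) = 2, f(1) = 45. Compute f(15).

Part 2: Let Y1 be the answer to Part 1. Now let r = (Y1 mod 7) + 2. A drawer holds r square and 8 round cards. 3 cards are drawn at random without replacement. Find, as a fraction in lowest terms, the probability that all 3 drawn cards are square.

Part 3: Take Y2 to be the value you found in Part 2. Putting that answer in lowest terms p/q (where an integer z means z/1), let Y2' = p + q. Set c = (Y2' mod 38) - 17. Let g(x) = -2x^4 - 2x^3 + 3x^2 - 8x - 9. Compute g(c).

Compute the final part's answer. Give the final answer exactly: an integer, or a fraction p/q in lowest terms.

Part 1: f(2) = 2*(45) + 3*(2) = 96; iterating: f(2)=96, f(3)=327, f(4)=942, f(5)=2865, f(6)=8556, f(7)=25707, f(8)=77082, f(9)=231285, f(10)=693816, f(11)=2081487, f(12)=6244422, f(13)=18733305, f(14)=56199876, f(15)=168599667; answer 168599667
Part 2: Y1 = 168599667; r = 7; total draws C(15,3) = 455; favorable C(7,3) = 35; P = 1/13; answer 1/13
Part 3: Y2 = 1/13; threaded value p + q = 14; c = -3; -2*(-3)^4 - 2*(-3)^3 + 3*(-3)^2 - 8*(-3)^1 - 9 = (-162) + (54) + (27) + (24) + (-9) = -66; answer -66

-66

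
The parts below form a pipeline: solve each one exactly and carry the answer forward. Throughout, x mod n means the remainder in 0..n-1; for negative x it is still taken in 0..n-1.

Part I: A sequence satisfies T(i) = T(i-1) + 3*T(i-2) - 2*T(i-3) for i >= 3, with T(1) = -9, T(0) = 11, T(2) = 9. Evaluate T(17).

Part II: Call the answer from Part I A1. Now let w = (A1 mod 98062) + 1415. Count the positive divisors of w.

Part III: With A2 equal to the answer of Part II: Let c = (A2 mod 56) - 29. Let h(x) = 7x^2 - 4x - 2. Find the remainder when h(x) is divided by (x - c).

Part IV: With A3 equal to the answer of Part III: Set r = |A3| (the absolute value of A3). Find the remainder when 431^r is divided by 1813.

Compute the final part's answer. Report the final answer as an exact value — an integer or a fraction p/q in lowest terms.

18

Part I: T(3) = 1*(9) + 3*(-9) - 2*(11) = -40; iterating: T(3)=-40, T(4)=5, T(5)=-133, T(6)=-38, T(7)=-447, T(8)=-295, T(9)=-1560, T(10)=-1551, T(11)=-5641, T(12)=-7174, T(13)=-20995, T(14)=-31235, T(15)=-79872, T(16)=-131587, T(17)=-308733; answer -308733
Part II: A1 = -308733; w = 84930; 84930 = 2 * 3 * 5 * 19 * 149; number of divisors = (1+1) * (1+1) * (1+1) * (1+1) * (1+1) = 32; answer 32
Part III: A2 = 32; c = 3; remainder = value at the root: 7*(3)^2 - 4*(3)^1 - 2 = (63) + (-12) + (-2) = 49; answer 49
Part IV: A3 = 49; r = 49; squarings mod 1813: 431^1=431, 431^2=835, 431^4=1033, 431^8=1045, 431^16=599, 431^32=1640; 431^49 = 431^1 * 431^16 * 431^32 = 18 (mod 1813); answer 18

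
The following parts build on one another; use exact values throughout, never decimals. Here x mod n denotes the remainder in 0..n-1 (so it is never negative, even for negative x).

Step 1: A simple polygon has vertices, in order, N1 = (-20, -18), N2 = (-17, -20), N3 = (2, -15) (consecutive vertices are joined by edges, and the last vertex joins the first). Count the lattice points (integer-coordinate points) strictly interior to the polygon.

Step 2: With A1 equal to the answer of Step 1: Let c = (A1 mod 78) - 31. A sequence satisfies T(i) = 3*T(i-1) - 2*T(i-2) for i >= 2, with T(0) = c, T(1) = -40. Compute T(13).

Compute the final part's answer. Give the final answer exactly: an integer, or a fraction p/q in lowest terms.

Step 1: cross terms: (-20*-20 - -17*-18)=94, (-17*-15 - 2*-20)=295, (2*-18 - -20*-15)=-336; twice the area = |53| = 53; area = 53/2; boundary points = 1 + 1 + 1 = 3; strictly interior points = area - boundary/2 + 1 = 26; answer 26
Step 2: A1 = 26; c = -5; T(2) = 3*(-40) - 2*(-5) = -110; iterating: T(2)=-110, T(3)=-250, T(4)=-530, T(5)=-1090, T(6)=-2210, T(7)=-4450, T(8)=-8930, T(9)=-17890, T(10)=-35810, T(11)=-71650, T(12)=-143330, T(13)=-286690; answer -286690

-286690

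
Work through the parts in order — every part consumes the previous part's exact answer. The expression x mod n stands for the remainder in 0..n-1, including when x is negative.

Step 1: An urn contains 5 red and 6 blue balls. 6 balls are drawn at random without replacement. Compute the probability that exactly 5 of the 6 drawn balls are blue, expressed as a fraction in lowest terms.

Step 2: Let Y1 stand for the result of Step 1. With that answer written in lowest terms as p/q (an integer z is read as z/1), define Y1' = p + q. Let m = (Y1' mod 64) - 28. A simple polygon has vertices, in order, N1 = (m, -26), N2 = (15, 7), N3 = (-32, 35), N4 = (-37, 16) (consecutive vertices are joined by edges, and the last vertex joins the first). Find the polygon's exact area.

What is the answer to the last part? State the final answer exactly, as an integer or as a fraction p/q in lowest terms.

Step 1: total draws C(11,6) = 462; favorable C(6,5)*C(5,1) = 30; P = 5/77; answer 5/77
Step 2: Y1 = 5/77; threaded value p + q = 82; m = -10; cross terms: (-10*7 - 15*-26)=320, (15*35 - -32*7)=749, (-32*16 - -37*35)=783, (-37*-26 - -10*16)=1122; twice the area = |2974| = 2974; area = 1487; answer 1487

1487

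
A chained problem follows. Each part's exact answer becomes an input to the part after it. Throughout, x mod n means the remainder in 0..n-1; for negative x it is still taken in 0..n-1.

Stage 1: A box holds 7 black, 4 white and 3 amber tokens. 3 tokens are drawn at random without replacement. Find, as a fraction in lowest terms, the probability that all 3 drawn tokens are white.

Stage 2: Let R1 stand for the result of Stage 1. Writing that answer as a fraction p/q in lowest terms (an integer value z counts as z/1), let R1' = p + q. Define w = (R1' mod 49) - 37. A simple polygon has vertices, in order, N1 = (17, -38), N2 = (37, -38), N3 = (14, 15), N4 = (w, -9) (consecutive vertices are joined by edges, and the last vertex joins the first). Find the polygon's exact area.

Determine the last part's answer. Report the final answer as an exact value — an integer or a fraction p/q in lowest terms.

778

Stage 1: total draws C(14,3) = 364; favorable C(4,3) = 4; P = 1/91; answer 1/91
Stage 2: R1 = 1/91; threaded value p + q = 92; w = 6; cross terms: (17*-38 - 37*-38)=760, (37*15 - 14*-38)=1087, (14*-9 - 6*15)=-216, (6*-38 - 17*-9)=-75; twice the area = |1556| = 1556; area = 778; answer 778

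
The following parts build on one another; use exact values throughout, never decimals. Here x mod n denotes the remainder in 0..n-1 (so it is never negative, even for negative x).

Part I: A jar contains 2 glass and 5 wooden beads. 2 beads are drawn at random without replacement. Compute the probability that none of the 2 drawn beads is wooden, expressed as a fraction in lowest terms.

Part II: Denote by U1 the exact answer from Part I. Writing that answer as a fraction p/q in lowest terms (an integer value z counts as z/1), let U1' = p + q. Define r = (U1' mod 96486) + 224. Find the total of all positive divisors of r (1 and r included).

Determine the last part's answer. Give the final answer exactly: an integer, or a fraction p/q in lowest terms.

Part I: total draws C(7,2) = 21; favorable C(2,2) = 1; P = 1/21; answer 1/21
Part II: U1 = 1/21; threaded value p + q = 22; r = 246; 246 = 2 * 3 * 41; sigma = (1 + 2) * (1 + 3) * (1 + 41) = 3 * 4 * 42 = 504; answer 504

504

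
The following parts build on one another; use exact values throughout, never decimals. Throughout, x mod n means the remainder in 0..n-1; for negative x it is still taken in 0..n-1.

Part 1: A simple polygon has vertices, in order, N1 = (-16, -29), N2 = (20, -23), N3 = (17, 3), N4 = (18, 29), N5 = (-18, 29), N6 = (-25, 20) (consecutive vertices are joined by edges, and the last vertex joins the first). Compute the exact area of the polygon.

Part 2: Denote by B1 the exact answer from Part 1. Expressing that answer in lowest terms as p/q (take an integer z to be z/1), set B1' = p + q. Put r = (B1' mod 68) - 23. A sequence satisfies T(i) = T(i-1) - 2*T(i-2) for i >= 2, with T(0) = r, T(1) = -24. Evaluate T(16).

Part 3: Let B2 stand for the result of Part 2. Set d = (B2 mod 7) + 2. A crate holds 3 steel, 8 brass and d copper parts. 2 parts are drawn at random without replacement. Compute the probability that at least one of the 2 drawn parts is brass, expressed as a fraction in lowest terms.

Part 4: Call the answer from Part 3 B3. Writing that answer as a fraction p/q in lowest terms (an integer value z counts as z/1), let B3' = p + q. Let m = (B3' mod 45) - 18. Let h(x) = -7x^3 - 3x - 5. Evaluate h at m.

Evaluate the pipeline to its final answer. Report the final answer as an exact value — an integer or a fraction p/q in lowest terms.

-7035

Part 1: cross terms: (-16*-23 - 20*-29)=948, (20*3 - 17*-23)=451, (17*29 - 18*3)=439, (18*29 - -18*29)=1044, (-18*20 - -25*29)=365, (-25*-29 - -16*20)=1045; twice the area = |4292| = 4292; area = 2146; answer 2146
Part 2: B1 = 2146; threaded value p + q = 2147; r = 16; T(2) = 1*(-24) - 2*(16) = -56; iterating: T(2)=-56, T(3)=-8, T(4)=104, T(5)=120, T(6)=-88, T(7)=-328, T(8)=-152, T(9)=504, T(10)=808, T(11)=-200, T(12)=-1816, T(13)=-1416, T(14)=2216, T(15)=5048, T(16)=616; answer 616
Part 3: B2 = 616; d = 2; total draws C(13,2) = 78; complement C(5,2) = 10; favorable 78 - 10 = 68; P = 34/39; answer 34/39
Part 4: B3 = 34/39; threaded value p + q = 73; m = 10; -7*(10)^3 - 3*(10)^1 - 5 = (-7000) + (-30) + (-5) = -7035; answer -7035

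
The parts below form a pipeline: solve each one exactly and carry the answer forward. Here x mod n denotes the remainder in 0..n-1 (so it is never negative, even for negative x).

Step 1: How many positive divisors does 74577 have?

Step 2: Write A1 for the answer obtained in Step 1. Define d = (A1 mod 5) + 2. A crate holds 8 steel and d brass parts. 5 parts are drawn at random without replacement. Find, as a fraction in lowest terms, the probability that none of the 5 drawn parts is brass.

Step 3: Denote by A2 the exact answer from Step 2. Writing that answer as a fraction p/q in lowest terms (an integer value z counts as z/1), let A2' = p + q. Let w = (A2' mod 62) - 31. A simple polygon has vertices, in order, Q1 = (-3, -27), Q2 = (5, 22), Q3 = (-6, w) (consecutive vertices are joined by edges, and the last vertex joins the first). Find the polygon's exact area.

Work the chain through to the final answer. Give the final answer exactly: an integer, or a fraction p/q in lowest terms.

299/2

Step 1: 74577 = 3 * 24859; number of divisors = (1+1) * (1+1) = 4; answer 4
Step 2: A1 = 4; d = 6; total draws C(14,5) = 2002; favorable C(8,5) = 56; P = 4/143; answer 4/143
Step 3: A2 = 4/143; threaded value p + q = 147; w = -8; cross terms: (-3*22 - 5*-27)=69, (5*-8 - -6*22)=92, (-6*-27 - -3*-8)=138; twice the area = |299| = 299; area = 299/2; answer 299/2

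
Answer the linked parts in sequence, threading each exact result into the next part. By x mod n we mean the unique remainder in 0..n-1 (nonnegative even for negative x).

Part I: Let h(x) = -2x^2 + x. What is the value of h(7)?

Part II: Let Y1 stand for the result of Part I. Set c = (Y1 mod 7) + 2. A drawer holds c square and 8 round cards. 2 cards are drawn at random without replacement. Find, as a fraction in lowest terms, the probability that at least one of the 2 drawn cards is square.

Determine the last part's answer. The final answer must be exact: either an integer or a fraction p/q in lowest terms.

Part I: -2*(7)^2 + 1*(7)^1 = (-98) + (7) = -91; answer -91
Part II: Y1 = -91; c = 2; total draws C(10,2) = 45; complement C(8,2) = 28; favorable 45 - 28 = 17; P = 17/45; answer 17/45

17/45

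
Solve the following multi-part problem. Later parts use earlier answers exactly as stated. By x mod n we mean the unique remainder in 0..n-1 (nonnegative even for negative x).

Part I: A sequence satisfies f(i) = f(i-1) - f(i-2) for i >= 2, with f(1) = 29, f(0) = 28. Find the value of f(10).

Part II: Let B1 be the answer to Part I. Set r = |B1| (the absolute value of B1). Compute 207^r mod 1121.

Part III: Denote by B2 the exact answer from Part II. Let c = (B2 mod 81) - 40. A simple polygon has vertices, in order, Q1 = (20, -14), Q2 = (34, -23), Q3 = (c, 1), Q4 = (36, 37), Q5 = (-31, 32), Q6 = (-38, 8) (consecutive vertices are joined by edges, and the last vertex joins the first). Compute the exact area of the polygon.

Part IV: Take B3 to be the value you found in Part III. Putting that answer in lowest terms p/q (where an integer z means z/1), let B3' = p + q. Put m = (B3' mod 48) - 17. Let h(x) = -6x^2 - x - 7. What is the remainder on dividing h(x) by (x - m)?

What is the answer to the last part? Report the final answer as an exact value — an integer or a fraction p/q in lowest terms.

Part I: f(2) = 1*(29) - 1*(28) = 1; iterating: f(2)=1, f(3)=-28, f(4)=-29, f(5)=-1, f(6)=28, f(7)=29, f(8)=1, f(9)=-28, f(10)=-29; answer -29
Part II: B1 = -29; r = 29; squarings mod 1121: 207^1=207, 207^2=251, 207^4=225, 207^8=180, 207^16=1012; 207^29 = 207^1 * 207^4 * 207^8 * 207^16 = 707 (mod 1121); answer 707
Part III: B2 = 707; c = 19; cross terms: (20*-23 - 34*-14)=16, (34*1 - 19*-23)=471, (19*37 - 36*1)=667, (36*32 - -31*37)=2299, (-31*8 - -38*32)=968, (-38*-14 - 20*8)=372; twice the area = |4793| = 4793; area = 4793/2; answer 4793/2
Part IV: B3 = 4793/2; threaded value p + q = 4795; m = 26; remainder = value at the root: -6*(26)^2 - 1*(26)^1 - 7 = (-4056) + (-26) + (-7) = -4089; answer -4089

-4089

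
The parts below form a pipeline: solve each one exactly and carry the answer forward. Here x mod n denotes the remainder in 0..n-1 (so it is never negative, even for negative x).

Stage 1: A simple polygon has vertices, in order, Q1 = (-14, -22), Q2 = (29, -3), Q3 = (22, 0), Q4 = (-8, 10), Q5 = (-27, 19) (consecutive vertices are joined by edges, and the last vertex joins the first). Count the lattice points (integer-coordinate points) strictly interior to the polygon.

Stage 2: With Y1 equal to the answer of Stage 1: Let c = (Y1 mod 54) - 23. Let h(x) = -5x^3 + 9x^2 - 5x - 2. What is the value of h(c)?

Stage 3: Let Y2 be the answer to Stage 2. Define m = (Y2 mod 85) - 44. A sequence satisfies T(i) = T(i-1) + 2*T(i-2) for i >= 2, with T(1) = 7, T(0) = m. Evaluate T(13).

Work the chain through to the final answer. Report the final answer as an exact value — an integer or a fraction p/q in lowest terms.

Stage 1: cross terms: (-14*-3 - 29*-22)=680, (29*0 - 22*-3)=66, (22*10 - -8*0)=220, (-8*19 - -27*10)=118, (-27*-22 - -14*19)=860; twice the area = |1944| = 1944; area = 972; boundary points = 1 + 1 + 10 + 1 + 1 = 14; strictly interior points = area - boundary/2 + 1 = 966; answer 966
Stage 2: Y1 = 966; c = 25; -5*(25)^3 + 9*(25)^2 - 5*(25)^1 - 2 = (-78125) + (5625) + (-125) + (-2) = -72627; answer -72627
Stage 3: Y2 = -72627; m = 4; T(2) = 1*(7) + 2*(4) = 15; iterating: T(2)=15, T(3)=29, T(4)=59, T(5)=117, T(6)=235, T(7)=469, T(8)=939, T(9)=1877, T(10)=3755, T(11)=7509, T(12)=15019, T(13)=30037; answer 30037

30037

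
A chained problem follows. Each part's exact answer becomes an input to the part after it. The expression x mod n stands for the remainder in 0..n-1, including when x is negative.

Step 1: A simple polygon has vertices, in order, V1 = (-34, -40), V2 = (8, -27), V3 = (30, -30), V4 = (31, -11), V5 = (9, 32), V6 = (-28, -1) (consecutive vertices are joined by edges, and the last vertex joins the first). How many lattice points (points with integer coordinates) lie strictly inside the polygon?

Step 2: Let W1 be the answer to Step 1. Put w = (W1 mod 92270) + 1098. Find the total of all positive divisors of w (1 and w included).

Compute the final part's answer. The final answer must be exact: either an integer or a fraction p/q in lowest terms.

Step 1: cross terms: (-34*-27 - 8*-40)=1238, (8*-30 - 30*-27)=570, (30*-11 - 31*-30)=600, (31*32 - 9*-11)=1091, (9*-1 - -28*32)=887, (-28*-40 - -34*-1)=1086; twice the area = |5472| = 5472; area = 2736; boundary points = 1 + 1 + 1 + 1 + 1 + 3 = 8; strictly interior points = area - boundary/2 + 1 = 2733; answer 2733
Step 2: W1 = 2733; w = 3831; 3831 = 3 * 1277; sigma = (1 + 3) * (1 + 1277) = 4 * 1278 = 5112; answer 5112

5112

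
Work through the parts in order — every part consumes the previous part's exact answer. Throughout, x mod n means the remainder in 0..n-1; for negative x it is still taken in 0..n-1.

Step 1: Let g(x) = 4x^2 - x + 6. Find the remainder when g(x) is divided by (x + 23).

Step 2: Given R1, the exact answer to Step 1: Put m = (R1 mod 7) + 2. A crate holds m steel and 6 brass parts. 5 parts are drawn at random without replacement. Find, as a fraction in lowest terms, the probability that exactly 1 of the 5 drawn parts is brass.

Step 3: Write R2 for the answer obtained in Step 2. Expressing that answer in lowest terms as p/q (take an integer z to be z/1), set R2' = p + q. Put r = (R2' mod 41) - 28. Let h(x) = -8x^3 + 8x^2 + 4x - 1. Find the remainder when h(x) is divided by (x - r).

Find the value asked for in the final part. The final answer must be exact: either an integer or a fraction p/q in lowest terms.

181775

Step 1: remainder = value at the root: 4*(-23)^2 - 1*(-23)^1 + 6 = (2116) + (23) + (6) = 2145; answer 2145
Step 2: R1 = 2145; m = 5; total draws C(11,5) = 462; favorable C(6,1)*C(5,4) = 30; P = 5/77; answer 5/77
Step 3: R2 = 5/77; threaded value p + q = 82; r = -28; remainder = value at the root: -8*(-28)^3 + 8*(-28)^2 + 4*(-28)^1 - 1 = (175616) + (6272) + (-112) + (-1) = 181775; answer 181775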